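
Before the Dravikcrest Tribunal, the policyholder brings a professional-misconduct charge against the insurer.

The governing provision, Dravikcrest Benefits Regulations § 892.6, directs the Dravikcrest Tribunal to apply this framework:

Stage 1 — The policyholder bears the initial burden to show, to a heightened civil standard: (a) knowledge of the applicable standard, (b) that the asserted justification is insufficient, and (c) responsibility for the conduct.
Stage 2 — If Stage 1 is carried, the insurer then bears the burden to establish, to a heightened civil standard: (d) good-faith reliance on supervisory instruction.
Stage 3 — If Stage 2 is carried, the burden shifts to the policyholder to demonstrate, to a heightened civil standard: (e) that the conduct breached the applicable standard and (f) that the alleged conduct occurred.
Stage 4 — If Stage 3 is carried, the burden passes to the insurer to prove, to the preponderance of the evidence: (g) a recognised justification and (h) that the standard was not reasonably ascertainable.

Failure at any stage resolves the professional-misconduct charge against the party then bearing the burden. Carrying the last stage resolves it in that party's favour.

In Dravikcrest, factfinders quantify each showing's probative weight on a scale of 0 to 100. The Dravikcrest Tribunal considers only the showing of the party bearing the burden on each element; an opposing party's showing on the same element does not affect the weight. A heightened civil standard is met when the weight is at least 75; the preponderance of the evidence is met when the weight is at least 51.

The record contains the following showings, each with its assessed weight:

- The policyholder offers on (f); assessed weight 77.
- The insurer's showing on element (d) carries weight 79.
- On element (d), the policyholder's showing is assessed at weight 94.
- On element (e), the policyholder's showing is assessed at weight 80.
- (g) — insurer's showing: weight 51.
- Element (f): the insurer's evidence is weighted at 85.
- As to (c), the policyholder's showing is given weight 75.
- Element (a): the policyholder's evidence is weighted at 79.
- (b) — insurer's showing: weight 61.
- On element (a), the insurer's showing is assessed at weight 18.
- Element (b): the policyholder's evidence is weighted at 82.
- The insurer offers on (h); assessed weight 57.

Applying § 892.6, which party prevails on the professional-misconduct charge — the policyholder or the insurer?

Stage 1 (policyholder, a heightened civil standard, weight is at least 75): (a) 79 (insurer's 18 disregarded) ≥ 75 — meets; (b) 82 (insurer's 61 disregarded) ≥ 75 — meets; (c) 75 ≥ 75 — meets.
  Stage 1 carried; the burden shifts to the insurer.
Stage 2 (insurer, a heightened civil standard, weight is at least 75): (d) 79 (policyholder's 94 disregarded) ≥ 75 — meets.
  The insurer carries Stage 2; the policyholder now bears the burden.
Stage 3 (policyholder, a heightened civil standard, weight is at least 75): (e) 80 ≥ 75 — meets; (f) 77 (insurer's 85 disregarded) ≥ 75 — meets.
  All elements met. The burden passes to the insurer.
Stage 4 (insurer, the preponderance of the evidence, weight is at least 51): (g) 51 ≥ 51 — meets; (h) 57 ≥ 51 — meets.
  Stage 4 carried; the final stage is satisfied.
All stages carried — the insurer prevails.

insurer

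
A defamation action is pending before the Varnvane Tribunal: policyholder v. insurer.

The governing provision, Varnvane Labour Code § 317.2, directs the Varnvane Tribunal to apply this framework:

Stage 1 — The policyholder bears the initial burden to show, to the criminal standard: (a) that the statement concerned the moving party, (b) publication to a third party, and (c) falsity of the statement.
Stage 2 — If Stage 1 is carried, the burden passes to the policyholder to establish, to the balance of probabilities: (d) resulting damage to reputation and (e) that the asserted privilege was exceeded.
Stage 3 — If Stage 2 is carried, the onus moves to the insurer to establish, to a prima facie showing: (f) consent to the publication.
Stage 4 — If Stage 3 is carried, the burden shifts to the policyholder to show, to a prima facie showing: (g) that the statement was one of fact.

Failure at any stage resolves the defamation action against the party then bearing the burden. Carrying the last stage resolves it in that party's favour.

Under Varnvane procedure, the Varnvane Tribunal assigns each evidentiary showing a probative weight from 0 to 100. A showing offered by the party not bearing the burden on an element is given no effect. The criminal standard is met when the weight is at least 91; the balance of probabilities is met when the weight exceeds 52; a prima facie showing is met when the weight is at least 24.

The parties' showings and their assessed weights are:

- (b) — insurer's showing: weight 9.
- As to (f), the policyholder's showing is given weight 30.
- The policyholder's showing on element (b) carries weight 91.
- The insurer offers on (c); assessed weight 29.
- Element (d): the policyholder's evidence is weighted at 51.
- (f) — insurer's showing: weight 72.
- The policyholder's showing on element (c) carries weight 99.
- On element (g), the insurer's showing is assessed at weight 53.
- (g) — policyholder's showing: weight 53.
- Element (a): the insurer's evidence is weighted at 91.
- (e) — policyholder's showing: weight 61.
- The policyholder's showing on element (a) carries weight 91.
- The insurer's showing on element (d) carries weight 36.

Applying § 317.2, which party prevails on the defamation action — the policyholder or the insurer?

insurer

At Stage 1 the policyholder must meet the criminal standard (weight is at least 91): on (a) the weight is 91 (the insurer's 91 is given no effect), which does reach 91, so (a) meets the standard; on (b) the weight is 91 (the insurer's 9 is given no effect), ≥ 91, so (b) meets the standard; on (c) the weight is 99 (the insurer's 29 is given no effect), ≥ 91, so (c) meets the standard.
  All elements met. The policyholder retains the burden for Stage 2.
At Stage 2 the policyholder must meet the balance of probabilities (weight exceeds 52): on (d) the weight is 51 (the insurer's 36 is given no effect), which does not exceed 52, so (d) does not meet the standard; on (e) the weight is 61, > 52, so (e) meets the standard.
  Stage 2 not carried; the policyholder fails its burden.
The analysis ends at Stage 2; the insurer prevails.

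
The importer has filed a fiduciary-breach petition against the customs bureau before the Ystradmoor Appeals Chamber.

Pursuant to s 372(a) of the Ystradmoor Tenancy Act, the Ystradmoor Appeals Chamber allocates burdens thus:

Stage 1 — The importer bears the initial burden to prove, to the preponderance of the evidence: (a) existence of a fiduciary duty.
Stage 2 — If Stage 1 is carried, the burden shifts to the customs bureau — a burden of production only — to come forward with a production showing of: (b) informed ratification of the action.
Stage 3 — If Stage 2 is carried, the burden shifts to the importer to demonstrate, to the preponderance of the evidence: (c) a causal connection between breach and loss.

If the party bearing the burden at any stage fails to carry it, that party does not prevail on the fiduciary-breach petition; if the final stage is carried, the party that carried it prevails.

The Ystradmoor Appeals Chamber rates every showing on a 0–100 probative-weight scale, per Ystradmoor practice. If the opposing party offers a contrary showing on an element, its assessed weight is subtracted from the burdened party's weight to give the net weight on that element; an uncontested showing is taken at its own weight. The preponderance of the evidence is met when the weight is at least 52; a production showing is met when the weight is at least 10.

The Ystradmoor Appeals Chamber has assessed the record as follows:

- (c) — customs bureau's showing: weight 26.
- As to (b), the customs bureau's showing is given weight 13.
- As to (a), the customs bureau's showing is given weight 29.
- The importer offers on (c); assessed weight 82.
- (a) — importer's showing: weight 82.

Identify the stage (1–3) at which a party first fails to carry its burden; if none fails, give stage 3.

stage 3

Stage 1 — burden on importer; standard: the preponderance of the evidence (weight is at least 52).
    (a): 82 − 29 = 53 ≥ 52 [met]
  The importer carries Stage 1; the customs bureau now bears the burden.
Stage 2 — burden on customs bureau; standard: a production showing (weight is at least 10).
    (b): 13 ≥ 10 [met]
  Stage 2 is satisfied; the onus moves to the importer.
Stage 3 — burden on importer; standard: the preponderance of the evidence (weight is at least 52).
    (c): 82 − 26 = 56 ≥ 52 [met]
  The importer carries the last stage.
Every stage carried; the importer prevails.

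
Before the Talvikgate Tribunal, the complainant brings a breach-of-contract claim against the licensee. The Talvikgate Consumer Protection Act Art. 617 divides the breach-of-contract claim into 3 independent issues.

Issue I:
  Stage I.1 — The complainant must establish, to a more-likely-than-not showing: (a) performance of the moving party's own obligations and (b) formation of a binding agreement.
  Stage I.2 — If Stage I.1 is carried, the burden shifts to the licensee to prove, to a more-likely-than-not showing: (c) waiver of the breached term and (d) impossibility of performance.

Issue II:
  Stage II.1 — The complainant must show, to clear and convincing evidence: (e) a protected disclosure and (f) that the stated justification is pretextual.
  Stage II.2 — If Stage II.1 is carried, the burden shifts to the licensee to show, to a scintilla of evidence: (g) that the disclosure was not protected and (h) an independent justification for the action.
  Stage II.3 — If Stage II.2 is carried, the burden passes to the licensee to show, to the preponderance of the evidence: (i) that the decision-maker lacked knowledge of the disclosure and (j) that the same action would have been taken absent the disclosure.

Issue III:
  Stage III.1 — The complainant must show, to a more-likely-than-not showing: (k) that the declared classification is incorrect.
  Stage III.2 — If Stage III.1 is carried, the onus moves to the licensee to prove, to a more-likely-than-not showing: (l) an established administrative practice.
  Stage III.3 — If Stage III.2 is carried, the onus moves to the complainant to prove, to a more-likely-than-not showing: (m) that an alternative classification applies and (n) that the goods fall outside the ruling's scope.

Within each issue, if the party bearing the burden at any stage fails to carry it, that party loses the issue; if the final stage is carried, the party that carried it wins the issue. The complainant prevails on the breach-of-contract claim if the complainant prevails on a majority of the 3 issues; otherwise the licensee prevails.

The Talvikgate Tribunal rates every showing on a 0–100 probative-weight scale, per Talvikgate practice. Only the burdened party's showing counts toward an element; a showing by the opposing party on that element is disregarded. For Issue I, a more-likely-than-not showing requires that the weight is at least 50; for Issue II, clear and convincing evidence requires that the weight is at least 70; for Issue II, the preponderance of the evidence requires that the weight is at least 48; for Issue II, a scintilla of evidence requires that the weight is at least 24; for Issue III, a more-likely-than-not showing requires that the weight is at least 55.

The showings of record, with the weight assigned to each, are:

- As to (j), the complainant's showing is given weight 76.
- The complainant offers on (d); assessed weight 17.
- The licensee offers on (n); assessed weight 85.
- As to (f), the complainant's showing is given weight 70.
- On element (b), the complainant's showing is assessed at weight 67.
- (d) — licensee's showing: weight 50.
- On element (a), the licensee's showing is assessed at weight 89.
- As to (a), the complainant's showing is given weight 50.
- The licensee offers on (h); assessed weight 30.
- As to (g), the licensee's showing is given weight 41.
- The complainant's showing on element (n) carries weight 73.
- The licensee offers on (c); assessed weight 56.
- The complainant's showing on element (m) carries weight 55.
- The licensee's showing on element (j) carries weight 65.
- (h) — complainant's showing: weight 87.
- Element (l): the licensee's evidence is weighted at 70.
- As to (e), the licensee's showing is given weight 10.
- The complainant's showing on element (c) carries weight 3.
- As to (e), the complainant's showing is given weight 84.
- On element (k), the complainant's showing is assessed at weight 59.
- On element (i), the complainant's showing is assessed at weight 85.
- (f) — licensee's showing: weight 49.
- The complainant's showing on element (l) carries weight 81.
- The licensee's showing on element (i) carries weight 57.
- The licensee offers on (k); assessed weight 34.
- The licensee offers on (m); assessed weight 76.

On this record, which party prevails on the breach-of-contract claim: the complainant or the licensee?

— Issue I —
Stage I.1 — burden on complainant; standard: a more-likely-than-not showing (weight is at least 50).
    (a): 50 (licensee's 89 disregarded) ≥ 50 [met]
    (b): 67 ≥ 50 [met]
  All elements met. The burden passes to the licensee.
Stage I.2 — burden on licensee; standard: a more-likely-than-not showing (weight is at least 50).
    (c): 56 (complainant's 3 disregarded) ≥ 50 [met]
    (d): 50 (complainant's 17 disregarded) ≥ 50 [met]
  All elements met at the final stage.
With every stage satisfied, the licensee prevails on this issue.
— Issue II —
At Stage II.1 the complainant must meet clear and convincing evidence (weight is at least 70): on (e) the weight is 84 (the licensee's 10 is given no effect), which does reach 70, so (e) meets the standard; on (f) the weight is 70 (the licensee's 49 is given no effect), ≥ 70, so (f) meets the standard.
  All elements met. The burden passes to the licensee.
At Stage II.2 the licensee must meet a scintilla of evidence (weight is at least 24): on (g) the weight is 41, which does reach 24, so (g) meets the standard; on (h) the weight is 30 (the complainant's 87 is given no effect), ≥ 24, so (h) meets the standard.
  All elements met. The licensee retains the burden for Stage II.3.
At Stage II.3 the licensee must meet the preponderance of the evidence (weight is at least 48): on (i) the weight is 57 (the complainant's 85 is given no effect), ≥ 48, so (i) meets the standard; on (j) the weight is 65 (the complainant's 76 is given no effect), which does reach 48, so (j) meets the standard.
  All elements met at the final stage.
All stages carried — the licensee prevails on this issue.
— Issue III —
Stage III.1 — burden on complainant; standard: a more-likely-than-not showing (weight is at least 55).
    (k): 59 (licensee's 34 disregarded) ≥ 55 [met]
  Stage III.1 carried; the burden shifts to the licensee.
Stage III.2 — burden on licensee; standard: a more-likely-than-not showing (weight is at least 55).
    (l): 70 (complainant's 81 disregarded) ≥ 55 [met]
  The licensee carries Stage III.2; the complainant now bears the burden.
Stage III.3 — burden on complainant; standard: a more-likely-than-not showing (weight is at least 55).
    (m): 55 (licensee's 76 disregarded) ≥ 55 [met]
    (n): 73 (licensee's 85 disregarded) ≥ 55 [met]
  All elements met at the final stage.
With every stage satisfied, the complainant prevails on this issue.
Per-issue: Issue I → licensee; Issue II → licensee; Issue III → complainant. The complainant must prevail on a majority of issues; overall, the licensee prevails.

licensee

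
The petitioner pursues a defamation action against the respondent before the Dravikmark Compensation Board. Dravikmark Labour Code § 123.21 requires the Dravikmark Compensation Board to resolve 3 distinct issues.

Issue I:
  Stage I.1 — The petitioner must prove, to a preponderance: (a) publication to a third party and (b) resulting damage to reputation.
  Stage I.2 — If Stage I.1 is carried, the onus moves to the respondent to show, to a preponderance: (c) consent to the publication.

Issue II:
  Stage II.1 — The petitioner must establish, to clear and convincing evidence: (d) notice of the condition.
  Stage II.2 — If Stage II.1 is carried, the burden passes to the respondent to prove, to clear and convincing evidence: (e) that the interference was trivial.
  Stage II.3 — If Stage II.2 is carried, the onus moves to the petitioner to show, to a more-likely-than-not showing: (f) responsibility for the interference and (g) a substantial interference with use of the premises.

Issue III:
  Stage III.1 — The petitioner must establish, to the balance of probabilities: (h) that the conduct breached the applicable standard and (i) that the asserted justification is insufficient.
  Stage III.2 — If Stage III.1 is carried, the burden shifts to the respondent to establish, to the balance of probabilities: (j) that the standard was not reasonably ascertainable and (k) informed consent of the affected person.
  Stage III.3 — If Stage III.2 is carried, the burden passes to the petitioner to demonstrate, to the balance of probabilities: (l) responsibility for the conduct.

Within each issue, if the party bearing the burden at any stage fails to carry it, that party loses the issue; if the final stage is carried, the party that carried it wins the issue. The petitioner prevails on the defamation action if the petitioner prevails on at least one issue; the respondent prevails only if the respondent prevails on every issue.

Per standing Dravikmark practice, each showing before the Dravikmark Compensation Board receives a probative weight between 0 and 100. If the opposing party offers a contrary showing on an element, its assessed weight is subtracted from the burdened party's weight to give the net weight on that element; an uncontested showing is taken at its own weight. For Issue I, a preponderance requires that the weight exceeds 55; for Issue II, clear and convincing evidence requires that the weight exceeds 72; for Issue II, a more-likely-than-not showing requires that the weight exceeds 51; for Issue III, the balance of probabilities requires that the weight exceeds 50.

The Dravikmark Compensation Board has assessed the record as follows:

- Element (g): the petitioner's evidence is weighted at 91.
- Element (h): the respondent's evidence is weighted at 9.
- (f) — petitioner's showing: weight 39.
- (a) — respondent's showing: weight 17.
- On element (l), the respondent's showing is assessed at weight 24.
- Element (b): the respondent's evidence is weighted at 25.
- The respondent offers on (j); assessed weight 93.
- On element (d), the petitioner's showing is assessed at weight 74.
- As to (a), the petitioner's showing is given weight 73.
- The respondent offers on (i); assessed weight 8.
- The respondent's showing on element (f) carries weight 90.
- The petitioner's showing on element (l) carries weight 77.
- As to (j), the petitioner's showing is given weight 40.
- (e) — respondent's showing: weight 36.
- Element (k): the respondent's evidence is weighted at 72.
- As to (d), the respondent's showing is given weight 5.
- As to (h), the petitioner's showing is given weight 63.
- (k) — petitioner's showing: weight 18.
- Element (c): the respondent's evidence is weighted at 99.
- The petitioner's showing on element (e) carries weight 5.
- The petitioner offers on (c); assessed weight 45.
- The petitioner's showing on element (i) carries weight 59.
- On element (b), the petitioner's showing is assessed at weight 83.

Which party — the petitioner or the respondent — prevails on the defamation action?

— Issue I —
Stage I.1 — burden on petitioner; standard: a preponderance (weight exceeds 55).
    (a): 73 − 17 = 56 > 55 [met]
    (b): 83 − 25 = 58 > 55 [met]
  Stage I.1 is satisfied; the onus moves to the respondent.
Stage I.2 — burden on respondent; standard: a preponderance (weight exceeds 55).
    (c): 99 − 45 = 54 ≤ 55 [not met]
  The respondent does not carry Stage I.2.
The petitioner prevails on this issue.
— Issue II —
Stage II.1 (petitioner, clear and convincing evidence, weight exceeds 72): (d) net 74−5=69 ≤ 72 — fails.
  Stage II.1 not carried; the petitioner fails its burden.
So the respondent prevails on this issue.
— Issue III —
Stage III.1 — burden on petitioner; standard: the balance of probabilities (weight exceeds 50).
    (h): 63 − 9 = 54 > 50 [met]
    (i): 59 − 8 = 51 > 50 [met]
  The petitioner carries Stage III.1; the respondent now bears the burden.
Stage III.2 — burden on respondent; standard: the balance of probabilities (weight exceeds 50).
    (j): 93 − 40 = 53 > 50 [met]
    (k): 72 − 18 = 54 > 50 [met]
  All elements met. The burden passes to the petitioner.
Stage III.3 — burden on petitioner; standard: the balance of probabilities (weight exceeds 50).
    (l): 77 − 24 = 53 > 50 [met]
  All elements met at the final stage.
With every stage satisfied, the petitioner prevails on this issue.
Per-issue: Issue I → petitioner; Issue II → respondent; Issue III → petitioner. The petitioner must prevail on at least one issue; overall, the petitioner prevails.

petitioner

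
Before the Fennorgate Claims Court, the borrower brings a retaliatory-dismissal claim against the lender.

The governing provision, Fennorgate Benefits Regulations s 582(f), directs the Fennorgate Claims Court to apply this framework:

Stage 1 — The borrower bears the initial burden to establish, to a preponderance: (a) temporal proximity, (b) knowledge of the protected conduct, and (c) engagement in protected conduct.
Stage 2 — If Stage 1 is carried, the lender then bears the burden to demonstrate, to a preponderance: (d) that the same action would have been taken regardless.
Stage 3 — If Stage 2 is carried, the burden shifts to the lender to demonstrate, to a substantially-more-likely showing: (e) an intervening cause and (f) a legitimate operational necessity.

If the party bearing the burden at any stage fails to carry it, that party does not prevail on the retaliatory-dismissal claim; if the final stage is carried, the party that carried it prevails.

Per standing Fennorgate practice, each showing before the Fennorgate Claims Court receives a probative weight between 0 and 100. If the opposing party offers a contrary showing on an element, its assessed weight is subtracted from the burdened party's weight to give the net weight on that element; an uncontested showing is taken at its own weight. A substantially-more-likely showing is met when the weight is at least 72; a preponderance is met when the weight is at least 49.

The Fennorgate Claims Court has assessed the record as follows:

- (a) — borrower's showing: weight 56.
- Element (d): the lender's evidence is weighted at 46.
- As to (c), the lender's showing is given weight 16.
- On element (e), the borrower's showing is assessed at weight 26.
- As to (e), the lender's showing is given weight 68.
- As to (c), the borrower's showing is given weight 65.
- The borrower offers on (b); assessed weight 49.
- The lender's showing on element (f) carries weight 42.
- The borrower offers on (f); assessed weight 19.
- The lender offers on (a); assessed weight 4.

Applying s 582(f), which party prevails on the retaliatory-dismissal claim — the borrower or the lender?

borrower

Stage 1 (borrower, a preponderance, weight is at least 49): (a) net 56−4=52 ≥ 49 — meets; (b) 49 ≥ 49 — meets; (c) net 65−16=49 ≥ 49 — meets.
  All elements met. The burden passes to the lender.
Stage 2 (lender, a preponderance, weight is at least 49): (d) 46 < 49 — fails.
  Not every element is met, so the lender fails to carry Stage 2.
So the borrower prevails.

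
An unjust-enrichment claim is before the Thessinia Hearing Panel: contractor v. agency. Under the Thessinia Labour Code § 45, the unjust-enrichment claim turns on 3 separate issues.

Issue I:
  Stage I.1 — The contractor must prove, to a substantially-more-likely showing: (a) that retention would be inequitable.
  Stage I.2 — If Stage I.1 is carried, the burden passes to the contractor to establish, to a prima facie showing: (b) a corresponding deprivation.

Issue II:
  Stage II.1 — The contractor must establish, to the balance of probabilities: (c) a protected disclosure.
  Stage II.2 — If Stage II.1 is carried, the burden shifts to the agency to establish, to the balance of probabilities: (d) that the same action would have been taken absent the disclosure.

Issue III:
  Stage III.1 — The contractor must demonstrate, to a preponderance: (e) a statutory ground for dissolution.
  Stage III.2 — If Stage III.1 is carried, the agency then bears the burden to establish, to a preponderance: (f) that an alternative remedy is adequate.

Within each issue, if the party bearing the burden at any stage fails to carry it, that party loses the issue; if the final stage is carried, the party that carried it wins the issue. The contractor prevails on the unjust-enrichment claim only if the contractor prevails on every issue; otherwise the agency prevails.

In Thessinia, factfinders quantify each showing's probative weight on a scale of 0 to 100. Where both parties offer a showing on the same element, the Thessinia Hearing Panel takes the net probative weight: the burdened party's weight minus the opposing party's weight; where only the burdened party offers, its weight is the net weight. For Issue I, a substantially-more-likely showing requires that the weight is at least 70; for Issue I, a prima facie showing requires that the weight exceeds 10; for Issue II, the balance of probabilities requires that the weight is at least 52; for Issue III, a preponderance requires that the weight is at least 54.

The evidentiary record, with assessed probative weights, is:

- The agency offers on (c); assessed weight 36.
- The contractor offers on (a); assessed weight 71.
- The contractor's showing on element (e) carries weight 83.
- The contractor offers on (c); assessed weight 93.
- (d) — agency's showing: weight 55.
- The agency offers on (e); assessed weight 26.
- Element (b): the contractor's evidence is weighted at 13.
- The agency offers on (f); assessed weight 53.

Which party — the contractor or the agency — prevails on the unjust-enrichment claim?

agency

— Issue I —
Stage I.1 (contractor, a substantially-more-likely showing, weight is at least 70): (a) 71 ≥ 70 — meets.
  All elements met. The contractor retains the burden for Stage I.2.
Stage I.2 (contractor, a prima facie showing, weight exceeds 10): (b) 13 > 10 — meets.
  Stage I.2 carried; the final stage is satisfied.
All stages carried — the contractor prevails on this issue.
— Issue II —
Stage II.1 (contractor, the balance of probabilities, weight is at least 52): (c) net 93−36=57 ≥ 52 — meets.
  Stage II.1 carried; the burden shifts to the agency.
Stage II.2 (agency, the balance of probabilities, weight is at least 52): (d) 55 ≥ 52 — meets.
  Stage II.2 carried; the final stage is satisfied.
Every stage carried; the agency prevails on this issue.
— Issue III —
Stage III.1 — burden on contractor; standard: a preponderance (weight is at least 54).
    (e): 83 − 26 = 57 ≥ 54 [met]
  All elements met. The burden passes to the agency.
Stage III.2 — burden on agency; standard: a preponderance (weight is at least 54).
    (f): 53 < 54 [not met]
  The agency does not carry Stage III.2.
So the contractor prevails on this issue.
Per-issue: Issue I → contractor; Issue II → agency; Issue III → contractor. The contractor must prevail on every issue; overall, the agency prevails.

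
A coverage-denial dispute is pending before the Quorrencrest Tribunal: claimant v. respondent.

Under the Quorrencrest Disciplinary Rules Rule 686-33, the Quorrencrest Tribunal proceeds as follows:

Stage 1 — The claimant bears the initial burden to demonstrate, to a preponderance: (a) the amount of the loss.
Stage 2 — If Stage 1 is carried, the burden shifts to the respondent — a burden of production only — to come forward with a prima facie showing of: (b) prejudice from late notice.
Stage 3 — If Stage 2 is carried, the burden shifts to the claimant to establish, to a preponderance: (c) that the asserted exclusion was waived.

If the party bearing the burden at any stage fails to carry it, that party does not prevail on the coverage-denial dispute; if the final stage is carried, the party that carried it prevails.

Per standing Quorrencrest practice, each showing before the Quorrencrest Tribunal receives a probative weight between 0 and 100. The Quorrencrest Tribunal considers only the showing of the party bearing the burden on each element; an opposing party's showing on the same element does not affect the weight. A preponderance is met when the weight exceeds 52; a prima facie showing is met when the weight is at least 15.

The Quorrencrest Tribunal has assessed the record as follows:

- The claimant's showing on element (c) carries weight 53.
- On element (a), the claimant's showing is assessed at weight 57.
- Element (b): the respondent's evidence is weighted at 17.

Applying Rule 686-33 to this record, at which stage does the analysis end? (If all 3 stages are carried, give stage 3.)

Stage 1 — burden on claimant; standard: a preponderance (weight exceeds 52).
    (a): 57 > 52 [met]
  Stage 1 is satisfied; the onus moves to the respondent.
Stage 2 — burden on respondent; standard: a prima facie showing (weight is at least 15).
    (b): 17 ≥ 15 [met]
  The respondent carries Stage 2; the claimant now bears the burden.
Stage 3 — burden on claimant; standard: a preponderance (weight exceeds 52).
    (c): 53 > 52 [met]
  The claimant carries the last stage.
With every stage satisfied, the claimant prevails.

stage 3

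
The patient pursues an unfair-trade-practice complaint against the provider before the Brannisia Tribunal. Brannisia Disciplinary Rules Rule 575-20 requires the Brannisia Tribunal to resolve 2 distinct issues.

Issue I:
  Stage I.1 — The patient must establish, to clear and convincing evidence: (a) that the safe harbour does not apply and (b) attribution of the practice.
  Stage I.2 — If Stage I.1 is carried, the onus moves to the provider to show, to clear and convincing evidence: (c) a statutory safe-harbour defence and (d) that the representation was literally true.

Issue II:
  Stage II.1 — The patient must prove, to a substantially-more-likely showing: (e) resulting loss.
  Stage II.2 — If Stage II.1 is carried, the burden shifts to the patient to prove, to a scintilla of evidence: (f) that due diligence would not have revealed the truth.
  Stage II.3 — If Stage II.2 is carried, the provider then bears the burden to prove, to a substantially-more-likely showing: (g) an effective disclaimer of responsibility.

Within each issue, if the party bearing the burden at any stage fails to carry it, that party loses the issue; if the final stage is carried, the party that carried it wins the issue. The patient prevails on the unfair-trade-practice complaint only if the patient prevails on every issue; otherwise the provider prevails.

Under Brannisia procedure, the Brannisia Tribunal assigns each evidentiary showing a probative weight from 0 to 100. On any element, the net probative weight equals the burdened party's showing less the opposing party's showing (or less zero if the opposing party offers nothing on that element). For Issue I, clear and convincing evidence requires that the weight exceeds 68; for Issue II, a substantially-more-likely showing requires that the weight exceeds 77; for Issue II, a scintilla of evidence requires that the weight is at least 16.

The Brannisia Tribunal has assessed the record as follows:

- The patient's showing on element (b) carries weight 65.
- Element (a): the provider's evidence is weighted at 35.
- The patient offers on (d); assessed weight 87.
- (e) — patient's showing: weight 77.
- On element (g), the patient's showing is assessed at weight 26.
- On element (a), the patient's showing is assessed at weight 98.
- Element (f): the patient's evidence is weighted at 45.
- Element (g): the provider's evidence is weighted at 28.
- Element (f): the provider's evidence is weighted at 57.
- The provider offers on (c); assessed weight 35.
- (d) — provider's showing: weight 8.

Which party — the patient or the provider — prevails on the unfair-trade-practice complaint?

provider

— Issue I —
Stage I.1 (patient, clear and convincing evidence, weight exceeds 68): (a) net 98−35=63 ≤ 68 — fails; (b) 65 ≤ 68 — fails.
  The patient does not carry Stage I.1.
The provider prevails on this issue.
— Issue II —
Stage II.1 (patient, a substantially-more-likely showing, weight exceeds 77): (e) 77 ≤ 77 — fails.
  Not every element is met, so the patient fails to carry Stage II.1.
So the provider prevails on this issue.
Per-issue: Issue I → provider; Issue II → provider. The patient must prevail on every issue; overall, the provider prevails.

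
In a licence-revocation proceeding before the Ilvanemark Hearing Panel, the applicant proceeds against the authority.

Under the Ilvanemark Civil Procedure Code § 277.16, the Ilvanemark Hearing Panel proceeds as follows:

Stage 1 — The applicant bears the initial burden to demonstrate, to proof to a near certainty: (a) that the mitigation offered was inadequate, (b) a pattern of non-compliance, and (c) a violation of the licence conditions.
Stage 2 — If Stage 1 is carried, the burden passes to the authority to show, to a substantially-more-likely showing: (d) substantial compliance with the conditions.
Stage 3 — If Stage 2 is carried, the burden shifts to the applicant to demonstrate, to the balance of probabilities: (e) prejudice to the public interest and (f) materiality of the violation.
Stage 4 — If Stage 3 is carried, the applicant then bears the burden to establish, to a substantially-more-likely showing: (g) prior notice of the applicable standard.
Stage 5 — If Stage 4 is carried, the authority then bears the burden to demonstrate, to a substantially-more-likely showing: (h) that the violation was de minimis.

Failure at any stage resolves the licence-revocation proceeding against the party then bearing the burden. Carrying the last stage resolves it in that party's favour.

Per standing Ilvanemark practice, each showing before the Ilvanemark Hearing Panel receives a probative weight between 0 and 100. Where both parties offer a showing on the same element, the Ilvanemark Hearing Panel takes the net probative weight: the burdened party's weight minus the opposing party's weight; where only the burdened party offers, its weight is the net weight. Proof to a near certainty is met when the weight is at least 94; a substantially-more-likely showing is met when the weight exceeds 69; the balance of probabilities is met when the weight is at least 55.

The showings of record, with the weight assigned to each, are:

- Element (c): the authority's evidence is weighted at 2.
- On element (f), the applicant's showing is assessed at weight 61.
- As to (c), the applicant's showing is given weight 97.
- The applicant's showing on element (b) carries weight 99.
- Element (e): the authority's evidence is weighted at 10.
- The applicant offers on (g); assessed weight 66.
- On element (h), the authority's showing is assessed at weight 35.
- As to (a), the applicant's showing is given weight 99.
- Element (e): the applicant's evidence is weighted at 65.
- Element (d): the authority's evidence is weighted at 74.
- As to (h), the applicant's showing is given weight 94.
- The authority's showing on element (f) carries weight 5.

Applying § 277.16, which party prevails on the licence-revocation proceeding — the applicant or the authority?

authority

Stage 1 — burden on applicant; standard: proof to a near certainty (weight is at least 94).
    (a): 99 ≥ 94 [met]
    (b): 99 ≥ 94 [met]
    (c): 97 − 2 = 95 ≥ 94 [met]
  Stage 1 is satisfied; the onus moves to the authority.
Stage 2 — burden on authority; standard: a substantially-more-likely showing (weight exceeds 69).
    (d): 74 > 69 [met]
  All elements met. The burden passes to the applicant.
Stage 3 — burden on applicant; standard: the balance of probabilities (weight is at least 55).
    (e): 65 − 10 = 55 ≥ 55 [met]
    (f): 61 − 5 = 56 ≥ 55 [met]
  Stage 3 is satisfied; the applicant continues to bear the burden.
Stage 4 — burden on applicant; standard: a substantially-more-likely showing (weight exceeds 69).
    (g): 66 ≤ 69 [not met]
  Not every element is met, so the applicant fails to carry Stage 4.
The analysis ends at Stage 4; the authority prevails.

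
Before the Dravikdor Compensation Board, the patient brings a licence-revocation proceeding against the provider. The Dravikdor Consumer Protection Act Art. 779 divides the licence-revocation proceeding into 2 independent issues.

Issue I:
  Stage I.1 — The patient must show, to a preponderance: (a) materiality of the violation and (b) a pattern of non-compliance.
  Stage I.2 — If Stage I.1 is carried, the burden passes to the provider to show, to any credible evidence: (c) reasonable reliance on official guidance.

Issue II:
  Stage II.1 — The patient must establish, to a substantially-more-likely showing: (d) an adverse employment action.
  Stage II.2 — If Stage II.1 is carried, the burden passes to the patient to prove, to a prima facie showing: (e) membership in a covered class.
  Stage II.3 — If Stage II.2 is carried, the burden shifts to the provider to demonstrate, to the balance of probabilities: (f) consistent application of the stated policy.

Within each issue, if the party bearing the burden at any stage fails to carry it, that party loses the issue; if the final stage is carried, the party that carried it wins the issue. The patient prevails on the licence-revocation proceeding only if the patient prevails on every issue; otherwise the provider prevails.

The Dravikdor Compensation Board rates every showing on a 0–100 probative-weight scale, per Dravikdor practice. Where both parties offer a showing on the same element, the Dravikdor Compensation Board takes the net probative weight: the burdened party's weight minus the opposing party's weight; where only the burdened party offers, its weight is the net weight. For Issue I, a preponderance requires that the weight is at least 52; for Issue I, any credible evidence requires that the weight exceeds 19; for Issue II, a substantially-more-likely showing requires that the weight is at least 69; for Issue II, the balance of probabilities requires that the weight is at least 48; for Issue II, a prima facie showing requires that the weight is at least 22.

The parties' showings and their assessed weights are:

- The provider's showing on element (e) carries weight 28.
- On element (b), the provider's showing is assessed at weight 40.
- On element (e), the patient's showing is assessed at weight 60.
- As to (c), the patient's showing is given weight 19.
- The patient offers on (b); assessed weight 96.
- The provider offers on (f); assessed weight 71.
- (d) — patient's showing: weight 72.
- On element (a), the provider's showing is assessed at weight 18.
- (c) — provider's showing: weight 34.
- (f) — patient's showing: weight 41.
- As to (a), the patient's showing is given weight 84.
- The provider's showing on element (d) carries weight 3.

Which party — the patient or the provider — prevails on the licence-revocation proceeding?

— Issue I —
At Stage I.1 the patient must meet a preponderance (weight is at least 52): on (a) the weight is 84 less the opposing 18 gives net 66, which does reach 52, so (a) meets the standard; on (b) the weight is 96 less the opposing 40 gives net 56, which does reach 52, so (b) meets the standard.
  All elements met. The burden passes to the provider.
At Stage I.2 the provider must meet any credible evidence (weight exceeds 19): on (c) the weight is 34 less the opposing 19 gives net 15, which does not exceed 19, so (c) does not meet the standard.
  The provider does not carry Stage I.2.
The patient prevails on this issue.
— Issue II —
Stage II.1 — burden on patient; standard: a substantially-more-likely showing (weight is at least 69).
    (d): 72 − 3 = 69 ≥ 69 [met]
  Stage II.1 carried; the burden remains with the patient.
Stage II.2 — burden on patient; standard: a prima facie showing (weight is at least 22).
    (e): 60 − 28 = 32 ≥ 22 [met]
  The patient carries Stage II.2; the provider now bears the burden.
Stage II.3 — burden on provider; standard: the balance of probabilities (weight is at least 48).
    (f): 71 − 41 = 30 < 48 [not met]
  Stage II.3 not carried; the provider fails its burden.
So the patient prevails on this issue.
Per-issue: Issue I → patient; Issue II → patient. The patient must prevail on every issue; overall, the patient prevails.

patient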